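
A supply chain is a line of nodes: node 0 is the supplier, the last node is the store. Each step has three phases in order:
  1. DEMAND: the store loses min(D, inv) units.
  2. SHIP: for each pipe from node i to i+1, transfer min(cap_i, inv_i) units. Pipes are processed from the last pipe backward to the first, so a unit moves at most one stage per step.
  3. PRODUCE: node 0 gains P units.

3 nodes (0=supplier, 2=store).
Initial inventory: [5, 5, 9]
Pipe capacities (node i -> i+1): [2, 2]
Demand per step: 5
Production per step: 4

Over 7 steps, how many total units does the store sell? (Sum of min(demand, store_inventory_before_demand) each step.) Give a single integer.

Step 1: sold=5 (running total=5) -> [7 5 6]
Step 2: sold=5 (running total=10) -> [9 5 3]
Step 3: sold=3 (running total=13) -> [11 5 2]
Step 4: sold=2 (running total=15) -> [13 5 2]
Step 5: sold=2 (running total=17) -> [15 5 2]
Step 6: sold=2 (running total=19) -> [17 5 2]
Step 7: sold=2 (running total=21) -> [19 5 2]

Answer: 21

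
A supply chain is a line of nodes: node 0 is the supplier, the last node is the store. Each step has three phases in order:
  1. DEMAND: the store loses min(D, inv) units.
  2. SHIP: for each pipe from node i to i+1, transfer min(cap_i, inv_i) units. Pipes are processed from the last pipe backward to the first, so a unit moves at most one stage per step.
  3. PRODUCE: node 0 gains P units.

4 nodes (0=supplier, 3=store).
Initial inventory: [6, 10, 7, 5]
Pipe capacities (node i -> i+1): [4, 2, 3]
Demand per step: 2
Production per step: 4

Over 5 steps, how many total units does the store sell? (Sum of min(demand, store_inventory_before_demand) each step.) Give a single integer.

Step 1: sold=2 (running total=2) -> [6 12 6 6]
Step 2: sold=2 (running total=4) -> [6 14 5 7]
Step 3: sold=2 (running total=6) -> [6 16 4 8]
Step 4: sold=2 (running total=8) -> [6 18 3 9]
Step 5: sold=2 (running total=10) -> [6 20 2 10]

Answer: 10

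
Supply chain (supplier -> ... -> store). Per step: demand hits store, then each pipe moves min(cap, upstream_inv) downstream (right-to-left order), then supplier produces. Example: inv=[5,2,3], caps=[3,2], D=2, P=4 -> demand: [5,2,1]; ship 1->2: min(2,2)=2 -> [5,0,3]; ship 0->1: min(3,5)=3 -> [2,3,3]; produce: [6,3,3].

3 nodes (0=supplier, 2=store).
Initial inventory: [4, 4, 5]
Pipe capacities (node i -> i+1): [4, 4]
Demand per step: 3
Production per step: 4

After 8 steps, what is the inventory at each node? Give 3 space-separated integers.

Step 1: demand=3,sold=3 ship[1->2]=4 ship[0->1]=4 prod=4 -> inv=[4 4 6]
Step 2: demand=3,sold=3 ship[1->2]=4 ship[0->1]=4 prod=4 -> inv=[4 4 7]
Step 3: demand=3,sold=3 ship[1->2]=4 ship[0->1]=4 prod=4 -> inv=[4 4 8]
Step 4: demand=3,sold=3 ship[1->2]=4 ship[0->1]=4 prod=4 -> inv=[4 4 9]
Step 5: demand=3,sold=3 ship[1->2]=4 ship[0->1]=4 prod=4 -> inv=[4 4 10]
Step 6: demand=3,sold=3 ship[1->2]=4 ship[0->1]=4 prod=4 -> inv=[4 4 11]
Step 7: demand=3,sold=3 ship[1->2]=4 ship[0->1]=4 prod=4 -> inv=[4 4 12]
Step 8: demand=3,sold=3 ship[1->2]=4 ship[0->1]=4 prod=4 -> inv=[4 4 13]

4 4 13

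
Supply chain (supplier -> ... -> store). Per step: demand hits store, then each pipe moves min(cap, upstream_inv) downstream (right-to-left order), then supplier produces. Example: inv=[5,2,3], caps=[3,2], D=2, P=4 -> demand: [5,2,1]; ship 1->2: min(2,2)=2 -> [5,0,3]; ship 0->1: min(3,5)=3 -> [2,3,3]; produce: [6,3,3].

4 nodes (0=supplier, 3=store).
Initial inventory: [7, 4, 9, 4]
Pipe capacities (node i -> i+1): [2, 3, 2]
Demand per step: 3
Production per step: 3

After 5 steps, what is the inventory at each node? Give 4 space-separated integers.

Step 1: demand=3,sold=3 ship[2->3]=2 ship[1->2]=3 ship[0->1]=2 prod=3 -> inv=[8 3 10 3]
Step 2: demand=3,sold=3 ship[2->3]=2 ship[1->2]=3 ship[0->1]=2 prod=3 -> inv=[9 2 11 2]
Step 3: demand=3,sold=2 ship[2->3]=2 ship[1->2]=2 ship[0->1]=2 prod=3 -> inv=[10 2 11 2]
Step 4: demand=3,sold=2 ship[2->3]=2 ship[1->2]=2 ship[0->1]=2 prod=3 -> inv=[11 2 11 2]
Step 5: demand=3,sold=2 ship[2->3]=2 ship[1->2]=2 ship[0->1]=2 prod=3 -> inv=[12 2 11 2]

12 2 11 2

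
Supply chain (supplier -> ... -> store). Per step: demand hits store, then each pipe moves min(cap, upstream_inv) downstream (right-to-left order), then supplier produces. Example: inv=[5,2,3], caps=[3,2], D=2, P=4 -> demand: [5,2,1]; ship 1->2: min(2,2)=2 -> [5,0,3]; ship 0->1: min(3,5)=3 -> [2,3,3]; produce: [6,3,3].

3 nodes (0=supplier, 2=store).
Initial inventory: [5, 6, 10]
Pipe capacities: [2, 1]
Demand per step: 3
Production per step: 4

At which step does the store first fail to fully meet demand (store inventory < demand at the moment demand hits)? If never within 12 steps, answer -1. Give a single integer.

Step 1: demand=3,sold=3 ship[1->2]=1 ship[0->1]=2 prod=4 -> [7 7 8]
Step 2: demand=3,sold=3 ship[1->2]=1 ship[0->1]=2 prod=4 -> [9 8 6]
Step 3: demand=3,sold=3 ship[1->2]=1 ship[0->1]=2 prod=4 -> [11 9 4]
Step 4: demand=3,sold=3 ship[1->2]=1 ship[0->1]=2 prod=4 -> [13 10 2]
Step 5: demand=3,sold=2 ship[1->2]=1 ship[0->1]=2 prod=4 -> [15 11 1]
Step 6: demand=3,sold=1 ship[1->2]=1 ship[0->1]=2 prod=4 -> [17 12 1]
Step 7: demand=3,sold=1 ship[1->2]=1 ship[0->1]=2 prod=4 -> [19 13 1]
Step 8: demand=3,sold=1 ship[1->2]=1 ship[0->1]=2 prod=4 -> [21 14 1]
Step 9: demand=3,sold=1 ship[1->2]=1 ship[0->1]=2 prod=4 -> [23 15 1]
Step 10: demand=3,sold=1 ship[1->2]=1 ship[0->1]=2 prod=4 -> [25 16 1]
Step 11: demand=3,sold=1 ship[1->2]=1 ship[0->1]=2 prod=4 -> [27 17 1]
Step 12: demand=3,sold=1 ship[1->2]=1 ship[0->1]=2 prod=4 -> [29 18 1]
First stockout at step 5

5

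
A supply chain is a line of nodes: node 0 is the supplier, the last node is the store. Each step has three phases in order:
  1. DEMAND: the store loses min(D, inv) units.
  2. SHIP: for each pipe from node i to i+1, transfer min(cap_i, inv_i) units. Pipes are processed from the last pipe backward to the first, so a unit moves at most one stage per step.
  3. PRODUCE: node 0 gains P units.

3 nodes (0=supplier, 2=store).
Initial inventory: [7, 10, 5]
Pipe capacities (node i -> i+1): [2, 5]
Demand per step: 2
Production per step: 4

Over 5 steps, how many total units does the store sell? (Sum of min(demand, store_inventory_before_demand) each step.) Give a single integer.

Answer: 10

Derivation:
Step 1: sold=2 (running total=2) -> [9 7 8]
Step 2: sold=2 (running total=4) -> [11 4 11]
Step 3: sold=2 (running total=6) -> [13 2 13]
Step 4: sold=2 (running total=8) -> [15 2 13]
Step 5: sold=2 (running total=10) -> [17 2 13]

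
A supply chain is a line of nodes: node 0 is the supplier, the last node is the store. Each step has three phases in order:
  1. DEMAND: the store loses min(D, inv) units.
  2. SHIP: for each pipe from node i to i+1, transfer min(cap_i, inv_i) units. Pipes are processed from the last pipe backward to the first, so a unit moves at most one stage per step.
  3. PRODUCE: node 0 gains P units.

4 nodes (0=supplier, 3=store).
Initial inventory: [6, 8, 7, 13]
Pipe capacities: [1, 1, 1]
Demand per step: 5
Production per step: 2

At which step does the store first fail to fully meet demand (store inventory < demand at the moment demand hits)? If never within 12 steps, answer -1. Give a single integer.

Step 1: demand=5,sold=5 ship[2->3]=1 ship[1->2]=1 ship[0->1]=1 prod=2 -> [7 8 7 9]
Step 2: demand=5,sold=5 ship[2->3]=1 ship[1->2]=1 ship[0->1]=1 prod=2 -> [8 8 7 5]
Step 3: demand=5,sold=5 ship[2->3]=1 ship[1->2]=1 ship[0->1]=1 prod=2 -> [9 8 7 1]
Step 4: demand=5,sold=1 ship[2->3]=1 ship[1->2]=1 ship[0->1]=1 prod=2 -> [10 8 7 1]
Step 5: demand=5,sold=1 ship[2->3]=1 ship[1->2]=1 ship[0->1]=1 prod=2 -> [11 8 7 1]
Step 6: demand=5,sold=1 ship[2->3]=1 ship[1->2]=1 ship[0->1]=1 prod=2 -> [12 8 7 1]
Step 7: demand=5,sold=1 ship[2->3]=1 ship[1->2]=1 ship[0->1]=1 prod=2 -> [13 8 7 1]
Step 8: demand=5,sold=1 ship[2->3]=1 ship[1->2]=1 ship[0->1]=1 prod=2 -> [14 8 7 1]
Step 9: demand=5,sold=1 ship[2->3]=1 ship[1->2]=1 ship[0->1]=1 prod=2 -> [15 8 7 1]
Step 10: demand=5,sold=1 ship[2->3]=1 ship[1->2]=1 ship[0->1]=1 prod=2 -> [16 8 7 1]
Step 11: demand=5,sold=1 ship[2->3]=1 ship[1->2]=1 ship[0->1]=1 prod=2 -> [17 8 7 1]
Step 12: demand=5,sold=1 ship[2->3]=1 ship[1->2]=1 ship[0->1]=1 prod=2 -> [18 8 7 1]
First stockout at step 4

4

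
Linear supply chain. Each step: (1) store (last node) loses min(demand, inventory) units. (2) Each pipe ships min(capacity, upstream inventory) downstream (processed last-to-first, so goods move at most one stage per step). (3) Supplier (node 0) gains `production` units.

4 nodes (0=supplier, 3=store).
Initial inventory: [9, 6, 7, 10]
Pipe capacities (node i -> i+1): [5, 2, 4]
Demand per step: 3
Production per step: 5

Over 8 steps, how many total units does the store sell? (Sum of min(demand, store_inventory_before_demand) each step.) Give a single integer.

Answer: 24

Derivation:
Step 1: sold=3 (running total=3) -> [9 9 5 11]
Step 2: sold=3 (running total=6) -> [9 12 3 12]
Step 3: sold=3 (running total=9) -> [9 15 2 12]
Step 4: sold=3 (running total=12) -> [9 18 2 11]
Step 5: sold=3 (running total=15) -> [9 21 2 10]
Step 6: sold=3 (running total=18) -> [9 24 2 9]
Step 7: sold=3 (running total=21) -> [9 27 2 8]
Step 8: sold=3 (running total=24) -> [9 30 2 7]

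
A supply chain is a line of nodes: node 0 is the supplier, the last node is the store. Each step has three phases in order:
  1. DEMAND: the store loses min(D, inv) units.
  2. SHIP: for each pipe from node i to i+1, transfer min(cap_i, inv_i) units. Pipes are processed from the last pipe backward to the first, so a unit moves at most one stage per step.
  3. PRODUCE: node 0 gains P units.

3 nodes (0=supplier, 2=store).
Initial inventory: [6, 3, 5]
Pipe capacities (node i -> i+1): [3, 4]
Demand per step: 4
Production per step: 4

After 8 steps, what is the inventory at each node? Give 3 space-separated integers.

Step 1: demand=4,sold=4 ship[1->2]=3 ship[0->1]=3 prod=4 -> inv=[7 3 4]
Step 2: demand=4,sold=4 ship[1->2]=3 ship[0->1]=3 prod=4 -> inv=[8 3 3]
Step 3: demand=4,sold=3 ship[1->2]=3 ship[0->1]=3 prod=4 -> inv=[9 3 3]
Step 4: demand=4,sold=3 ship[1->2]=3 ship[0->1]=3 prod=4 -> inv=[10 3 3]
Step 5: demand=4,sold=3 ship[1->2]=3 ship[0->1]=3 prod=4 -> inv=[11 3 3]
Step 6: demand=4,sold=3 ship[1->2]=3 ship[0->1]=3 prod=4 -> inv=[12 3 3]
Step 7: demand=4,sold=3 ship[1->2]=3 ship[0->1]=3 prod=4 -> inv=[13 3 3]
Step 8: demand=4,sold=3 ship[1->2]=3 ship[0->1]=3 prod=4 -> inv=[14 3 3]

14 3 3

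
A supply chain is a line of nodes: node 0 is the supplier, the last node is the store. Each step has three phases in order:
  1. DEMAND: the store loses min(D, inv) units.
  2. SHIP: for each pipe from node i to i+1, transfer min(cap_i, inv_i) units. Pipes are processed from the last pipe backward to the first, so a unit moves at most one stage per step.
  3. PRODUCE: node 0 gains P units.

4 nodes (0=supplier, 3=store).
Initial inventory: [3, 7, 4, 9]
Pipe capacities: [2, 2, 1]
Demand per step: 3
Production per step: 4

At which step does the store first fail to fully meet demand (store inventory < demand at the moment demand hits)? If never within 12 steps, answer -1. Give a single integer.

Step 1: demand=3,sold=3 ship[2->3]=1 ship[1->2]=2 ship[0->1]=2 prod=4 -> [5 7 5 7]
Step 2: demand=3,sold=3 ship[2->3]=1 ship[1->2]=2 ship[0->1]=2 prod=4 -> [7 7 6 5]
Step 3: demand=3,sold=3 ship[2->3]=1 ship[1->2]=2 ship[0->1]=2 prod=4 -> [9 7 7 3]
Step 4: demand=3,sold=3 ship[2->3]=1 ship[1->2]=2 ship[0->1]=2 prod=4 -> [11 7 8 1]
Step 5: demand=3,sold=1 ship[2->3]=1 ship[1->2]=2 ship[0->1]=2 prod=4 -> [13 7 9 1]
Step 6: demand=3,sold=1 ship[2->3]=1 ship[1->2]=2 ship[0->1]=2 prod=4 -> [15 7 10 1]
Step 7: demand=3,sold=1 ship[2->3]=1 ship[1->2]=2 ship[0->1]=2 prod=4 -> [17 7 11 1]
Step 8: demand=3,sold=1 ship[2->3]=1 ship[1->2]=2 ship[0->1]=2 prod=4 -> [19 7 12 1]
Step 9: demand=3,sold=1 ship[2->3]=1 ship[1->2]=2 ship[0->1]=2 prod=4 -> [21 7 13 1]
Step 10: demand=3,sold=1 ship[2->3]=1 ship[1->2]=2 ship[0->1]=2 prod=4 -> [23 7 14 1]
Step 11: demand=3,sold=1 ship[2->3]=1 ship[1->2]=2 ship[0->1]=2 prod=4 -> [25 7 15 1]
Step 12: demand=3,sold=1 ship[2->3]=1 ship[1->2]=2 ship[0->1]=2 prod=4 -> [27 7 16 1]
First stockout at step 5

5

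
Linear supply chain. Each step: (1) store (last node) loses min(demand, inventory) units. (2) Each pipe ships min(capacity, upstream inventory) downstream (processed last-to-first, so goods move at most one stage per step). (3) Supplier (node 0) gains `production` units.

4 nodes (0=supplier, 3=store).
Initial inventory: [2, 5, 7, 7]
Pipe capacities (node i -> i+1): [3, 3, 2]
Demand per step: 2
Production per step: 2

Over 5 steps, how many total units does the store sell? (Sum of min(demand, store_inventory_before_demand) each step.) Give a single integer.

Answer: 10

Derivation:
Step 1: sold=2 (running total=2) -> [2 4 8 7]
Step 2: sold=2 (running total=4) -> [2 3 9 7]
Step 3: sold=2 (running total=6) -> [2 2 10 7]
Step 4: sold=2 (running total=8) -> [2 2 10 7]
Step 5: sold=2 (running total=10) -> [2 2 10 7]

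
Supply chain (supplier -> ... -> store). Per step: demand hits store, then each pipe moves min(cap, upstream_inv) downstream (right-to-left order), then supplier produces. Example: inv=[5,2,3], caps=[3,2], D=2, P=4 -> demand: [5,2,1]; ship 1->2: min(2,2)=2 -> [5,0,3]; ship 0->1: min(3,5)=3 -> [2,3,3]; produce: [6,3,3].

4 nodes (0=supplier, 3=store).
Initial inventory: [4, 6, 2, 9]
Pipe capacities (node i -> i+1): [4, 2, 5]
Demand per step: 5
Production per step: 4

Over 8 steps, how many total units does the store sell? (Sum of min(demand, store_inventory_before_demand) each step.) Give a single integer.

Answer: 23

Derivation:
Step 1: sold=5 (running total=5) -> [4 8 2 6]
Step 2: sold=5 (running total=10) -> [4 10 2 3]
Step 3: sold=3 (running total=13) -> [4 12 2 2]
Step 4: sold=2 (running total=15) -> [4 14 2 2]
Step 5: sold=2 (running total=17) -> [4 16 2 2]
Step 6: sold=2 (running total=19) -> [4 18 2 2]
Step 7: sold=2 (running total=21) -> [4 20 2 2]
Step 8: sold=2 (running total=23) -> [4 22 2 2]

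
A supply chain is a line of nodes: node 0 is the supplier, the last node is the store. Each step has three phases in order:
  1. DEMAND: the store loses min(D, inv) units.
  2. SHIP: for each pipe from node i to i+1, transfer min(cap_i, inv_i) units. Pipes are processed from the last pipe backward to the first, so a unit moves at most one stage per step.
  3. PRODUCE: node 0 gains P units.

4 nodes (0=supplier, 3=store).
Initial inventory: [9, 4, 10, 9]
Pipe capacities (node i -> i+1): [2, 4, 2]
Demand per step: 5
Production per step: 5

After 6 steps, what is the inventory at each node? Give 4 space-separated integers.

Step 1: demand=5,sold=5 ship[2->3]=2 ship[1->2]=4 ship[0->1]=2 prod=5 -> inv=[12 2 12 6]
Step 2: demand=5,sold=5 ship[2->3]=2 ship[1->2]=2 ship[0->1]=2 prod=5 -> inv=[15 2 12 3]
Step 3: demand=5,sold=3 ship[2->3]=2 ship[1->2]=2 ship[0->1]=2 prod=5 -> inv=[18 2 12 2]
Step 4: demand=5,sold=2 ship[2->3]=2 ship[1->2]=2 ship[0->1]=2 prod=5 -> inv=[21 2 12 2]
Step 5: demand=5,sold=2 ship[2->3]=2 ship[1->2]=2 ship[0->1]=2 prod=5 -> inv=[24 2 12 2]
Step 6: demand=5,sold=2 ship[2->3]=2 ship[1->2]=2 ship[0->1]=2 prod=5 -> inv=[27 2 12 2]

27 2 12 2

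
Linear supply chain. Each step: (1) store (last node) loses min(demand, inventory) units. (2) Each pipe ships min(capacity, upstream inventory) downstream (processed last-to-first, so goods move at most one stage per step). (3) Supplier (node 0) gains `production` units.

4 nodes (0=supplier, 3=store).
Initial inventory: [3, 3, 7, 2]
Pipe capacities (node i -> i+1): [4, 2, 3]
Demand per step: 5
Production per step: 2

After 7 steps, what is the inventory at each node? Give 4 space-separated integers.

Step 1: demand=5,sold=2 ship[2->3]=3 ship[1->2]=2 ship[0->1]=3 prod=2 -> inv=[2 4 6 3]
Step 2: demand=5,sold=3 ship[2->3]=3 ship[1->2]=2 ship[0->1]=2 prod=2 -> inv=[2 4 5 3]
Step 3: demand=5,sold=3 ship[2->3]=3 ship[1->2]=2 ship[0->1]=2 prod=2 -> inv=[2 4 4 3]
Step 4: demand=5,sold=3 ship[2->3]=3 ship[1->2]=2 ship[0->1]=2 prod=2 -> inv=[2 4 3 3]
Step 5: demand=5,sold=3 ship[2->3]=3 ship[1->2]=2 ship[0->1]=2 prod=2 -> inv=[2 4 2 3]
Step 6: demand=5,sold=3 ship[2->3]=2 ship[1->2]=2 ship[0->1]=2 prod=2 -> inv=[2 4 2 2]
Step 7: demand=5,sold=2 ship[2->3]=2 ship[1->2]=2 ship[0->1]=2 prod=2 -> inv=[2 4 2 2]

2 4 2 2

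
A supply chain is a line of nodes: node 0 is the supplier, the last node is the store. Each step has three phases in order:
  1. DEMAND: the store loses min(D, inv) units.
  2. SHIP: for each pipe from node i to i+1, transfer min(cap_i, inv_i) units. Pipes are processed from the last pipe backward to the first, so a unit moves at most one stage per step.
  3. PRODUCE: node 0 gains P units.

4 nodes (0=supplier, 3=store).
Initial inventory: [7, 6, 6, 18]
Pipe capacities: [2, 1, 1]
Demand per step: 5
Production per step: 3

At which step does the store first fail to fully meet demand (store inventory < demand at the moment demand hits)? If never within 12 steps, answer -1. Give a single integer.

Step 1: demand=5,sold=5 ship[2->3]=1 ship[1->2]=1 ship[0->1]=2 prod=3 -> [8 7 6 14]
Step 2: demand=5,sold=5 ship[2->3]=1 ship[1->2]=1 ship[0->1]=2 prod=3 -> [9 8 6 10]
Step 3: demand=5,sold=5 ship[2->3]=1 ship[1->2]=1 ship[0->1]=2 prod=3 -> [10 9 6 6]
Step 4: demand=5,sold=5 ship[2->3]=1 ship[1->2]=1 ship[0->1]=2 prod=3 -> [11 10 6 2]
Step 5: demand=5,sold=2 ship[2->3]=1 ship[1->2]=1 ship[0->1]=2 prod=3 -> [12 11 6 1]
Step 6: demand=5,sold=1 ship[2->3]=1 ship[1->2]=1 ship[0->1]=2 prod=3 -> [13 12 6 1]
Step 7: demand=5,sold=1 ship[2->3]=1 ship[1->2]=1 ship[0->1]=2 prod=3 -> [14 13 6 1]
Step 8: demand=5,sold=1 ship[2->3]=1 ship[1->2]=1 ship[0->1]=2 prod=3 -> [15 14 6 1]
Step 9: demand=5,sold=1 ship[2->3]=1 ship[1->2]=1 ship[0->1]=2 prod=3 -> [16 15 6 1]
Step 10: demand=5,sold=1 ship[2->3]=1 ship[1->2]=1 ship[0->1]=2 prod=3 -> [17 16 6 1]
Step 11: demand=5,sold=1 ship[2->3]=1 ship[1->2]=1 ship[0->1]=2 prod=3 -> [18 17 6 1]
Step 12: demand=5,sold=1 ship[2->3]=1 ship[1->2]=1 ship[0->1]=2 prod=3 -> [19 18 6 1]
First stockout at step 5

5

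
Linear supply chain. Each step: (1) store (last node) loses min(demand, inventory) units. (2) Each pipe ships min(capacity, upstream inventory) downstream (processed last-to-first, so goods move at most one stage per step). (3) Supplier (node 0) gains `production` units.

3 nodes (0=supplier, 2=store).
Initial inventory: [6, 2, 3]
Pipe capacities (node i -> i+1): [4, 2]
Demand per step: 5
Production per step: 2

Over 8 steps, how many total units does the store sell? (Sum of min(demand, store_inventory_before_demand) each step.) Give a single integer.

Step 1: sold=3 (running total=3) -> [4 4 2]
Step 2: sold=2 (running total=5) -> [2 6 2]
Step 3: sold=2 (running total=7) -> [2 6 2]
Step 4: sold=2 (running total=9) -> [2 6 2]
Step 5: sold=2 (running total=11) -> [2 6 2]
Step 6: sold=2 (running total=13) -> [2 6 2]
Step 7: sold=2 (running total=15) -> [2 6 2]
Step 8: sold=2 (running total=17) -> [2 6 2]

Answer: 17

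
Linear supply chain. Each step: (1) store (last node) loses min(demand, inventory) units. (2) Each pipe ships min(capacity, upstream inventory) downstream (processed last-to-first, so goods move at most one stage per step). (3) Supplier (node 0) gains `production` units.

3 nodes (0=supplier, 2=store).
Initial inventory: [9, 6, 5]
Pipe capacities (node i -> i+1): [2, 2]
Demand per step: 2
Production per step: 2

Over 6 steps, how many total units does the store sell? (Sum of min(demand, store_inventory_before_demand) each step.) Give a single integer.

Step 1: sold=2 (running total=2) -> [9 6 5]
Step 2: sold=2 (running total=4) -> [9 6 5]
Step 3: sold=2 (running total=6) -> [9 6 5]
Step 4: sold=2 (running total=8) -> [9 6 5]
Step 5: sold=2 (running total=10) -> [9 6 5]
Step 6: sold=2 (running total=12) -> [9 6 5]

Answer: 12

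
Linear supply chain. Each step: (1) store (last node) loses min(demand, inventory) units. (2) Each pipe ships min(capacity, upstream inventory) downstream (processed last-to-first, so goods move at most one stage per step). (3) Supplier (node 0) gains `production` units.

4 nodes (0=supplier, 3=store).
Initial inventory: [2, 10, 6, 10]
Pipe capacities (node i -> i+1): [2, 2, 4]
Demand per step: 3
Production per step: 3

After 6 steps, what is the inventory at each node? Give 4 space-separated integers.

Step 1: demand=3,sold=3 ship[2->3]=4 ship[1->2]=2 ship[0->1]=2 prod=3 -> inv=[3 10 4 11]
Step 2: demand=3,sold=3 ship[2->3]=4 ship[1->2]=2 ship[0->1]=2 prod=3 -> inv=[4 10 2 12]
Step 3: demand=3,sold=3 ship[2->3]=2 ship[1->2]=2 ship[0->1]=2 prod=3 -> inv=[5 10 2 11]
Step 4: demand=3,sold=3 ship[2->3]=2 ship[1->2]=2 ship[0->1]=2 prod=3 -> inv=[6 10 2 10]
Step 5: demand=3,sold=3 ship[2->3]=2 ship[1->2]=2 ship[0->1]=2 prod=3 -> inv=[7 10 2 9]
Step 6: demand=3,sold=3 ship[2->3]=2 ship[1->2]=2 ship[0->1]=2 prod=3 -> inv=[8 10 2 8]

8 10 2 8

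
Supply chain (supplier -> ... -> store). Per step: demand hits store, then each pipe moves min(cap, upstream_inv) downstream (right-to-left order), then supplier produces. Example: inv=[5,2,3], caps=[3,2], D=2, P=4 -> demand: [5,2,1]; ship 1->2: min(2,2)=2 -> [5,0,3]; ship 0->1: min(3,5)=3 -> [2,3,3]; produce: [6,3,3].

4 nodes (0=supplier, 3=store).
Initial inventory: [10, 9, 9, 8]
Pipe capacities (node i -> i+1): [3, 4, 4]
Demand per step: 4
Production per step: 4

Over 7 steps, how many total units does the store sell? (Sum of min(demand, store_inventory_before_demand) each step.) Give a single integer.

Step 1: sold=4 (running total=4) -> [11 8 9 8]
Step 2: sold=4 (running total=8) -> [12 7 9 8]
Step 3: sold=4 (running total=12) -> [13 6 9 8]
Step 4: sold=4 (running total=16) -> [14 5 9 8]
Step 5: sold=4 (running total=20) -> [15 4 9 8]
Step 6: sold=4 (running total=24) -> [16 3 9 8]
Step 7: sold=4 (running total=28) -> [17 3 8 8]

Answer: 28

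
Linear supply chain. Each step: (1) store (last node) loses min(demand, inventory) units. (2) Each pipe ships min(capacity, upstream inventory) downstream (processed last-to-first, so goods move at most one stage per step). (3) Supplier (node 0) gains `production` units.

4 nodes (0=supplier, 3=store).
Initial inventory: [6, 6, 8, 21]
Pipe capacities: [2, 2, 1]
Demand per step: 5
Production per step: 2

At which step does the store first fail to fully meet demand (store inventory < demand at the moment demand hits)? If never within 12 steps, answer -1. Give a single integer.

Step 1: demand=5,sold=5 ship[2->3]=1 ship[1->2]=2 ship[0->1]=2 prod=2 -> [6 6 9 17]
Step 2: demand=5,sold=5 ship[2->3]=1 ship[1->2]=2 ship[0->1]=2 prod=2 -> [6 6 10 13]
Step 3: demand=5,sold=5 ship[2->3]=1 ship[1->2]=2 ship[0->1]=2 prod=2 -> [6 6 11 9]
Step 4: demand=5,sold=5 ship[2->3]=1 ship[1->2]=2 ship[0->1]=2 prod=2 -> [6 6 12 5]
Step 5: demand=5,sold=5 ship[2->3]=1 ship[1->2]=2 ship[0->1]=2 prod=2 -> [6 6 13 1]
Step 6: demand=5,sold=1 ship[2->3]=1 ship[1->2]=2 ship[0->1]=2 prod=2 -> [6 6 14 1]
Step 7: demand=5,sold=1 ship[2->3]=1 ship[1->2]=2 ship[0->1]=2 prod=2 -> [6 6 15 1]
Step 8: demand=5,sold=1 ship[2->3]=1 ship[1->2]=2 ship[0->1]=2 prod=2 -> [6 6 16 1]
Step 9: demand=5,sold=1 ship[2->3]=1 ship[1->2]=2 ship[0->1]=2 prod=2 -> [6 6 17 1]
Step 10: demand=5,sold=1 ship[2->3]=1 ship[1->2]=2 ship[0->1]=2 prod=2 -> [6 6 18 1]
Step 11: demand=5,sold=1 ship[2->3]=1 ship[1->2]=2 ship[0->1]=2 prod=2 -> [6 6 19 1]
Step 12: demand=5,sold=1 ship[2->3]=1 ship[1->2]=2 ship[0->1]=2 prod=2 -> [6 6 20 1]
First stockout at step 6

6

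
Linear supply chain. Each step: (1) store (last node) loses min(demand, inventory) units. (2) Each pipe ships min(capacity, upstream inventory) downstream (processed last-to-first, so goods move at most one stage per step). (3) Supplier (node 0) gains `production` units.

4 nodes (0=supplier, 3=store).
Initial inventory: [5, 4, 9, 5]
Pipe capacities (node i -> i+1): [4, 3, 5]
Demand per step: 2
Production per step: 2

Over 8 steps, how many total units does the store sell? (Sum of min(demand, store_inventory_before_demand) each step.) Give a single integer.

Step 1: sold=2 (running total=2) -> [3 5 7 8]
Step 2: sold=2 (running total=4) -> [2 5 5 11]
Step 3: sold=2 (running total=6) -> [2 4 3 14]
Step 4: sold=2 (running total=8) -> [2 3 3 15]
Step 5: sold=2 (running total=10) -> [2 2 3 16]
Step 6: sold=2 (running total=12) -> [2 2 2 17]
Step 7: sold=2 (running total=14) -> [2 2 2 17]
Step 8: sold=2 (running total=16) -> [2 2 2 17]

Answer: 16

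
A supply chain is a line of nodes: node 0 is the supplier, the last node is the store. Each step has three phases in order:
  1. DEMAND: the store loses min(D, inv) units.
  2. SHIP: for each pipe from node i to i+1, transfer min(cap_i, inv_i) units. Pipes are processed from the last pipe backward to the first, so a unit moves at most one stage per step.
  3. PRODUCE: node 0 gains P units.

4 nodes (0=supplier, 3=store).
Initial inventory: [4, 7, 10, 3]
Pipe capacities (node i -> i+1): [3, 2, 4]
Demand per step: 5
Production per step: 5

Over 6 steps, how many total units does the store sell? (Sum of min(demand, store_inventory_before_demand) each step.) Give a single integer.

Answer: 21

Derivation:
Step 1: sold=3 (running total=3) -> [6 8 8 4]
Step 2: sold=4 (running total=7) -> [8 9 6 4]
Step 3: sold=4 (running total=11) -> [10 10 4 4]
Step 4: sold=4 (running total=15) -> [12 11 2 4]
Step 5: sold=4 (running total=19) -> [14 12 2 2]
Step 6: sold=2 (running total=21) -> [16 13 2 2]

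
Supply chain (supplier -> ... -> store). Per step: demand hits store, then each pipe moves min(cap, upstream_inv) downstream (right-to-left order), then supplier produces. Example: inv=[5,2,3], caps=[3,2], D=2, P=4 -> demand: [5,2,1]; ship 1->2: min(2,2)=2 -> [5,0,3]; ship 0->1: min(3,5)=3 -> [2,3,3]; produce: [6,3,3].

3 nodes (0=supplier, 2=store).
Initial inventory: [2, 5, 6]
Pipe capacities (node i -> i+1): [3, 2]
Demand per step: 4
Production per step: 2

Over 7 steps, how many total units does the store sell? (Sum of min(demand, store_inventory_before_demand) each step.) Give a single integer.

Answer: 18

Derivation:
Step 1: sold=4 (running total=4) -> [2 5 4]
Step 2: sold=4 (running total=8) -> [2 5 2]
Step 3: sold=2 (running total=10) -> [2 5 2]
Step 4: sold=2 (running total=12) -> [2 5 2]
Step 5: sold=2 (running total=14) -> [2 5 2]
Step 6: sold=2 (running total=16) -> [2 5 2]
Step 7: sold=2 (running total=18) -> [2 5 2]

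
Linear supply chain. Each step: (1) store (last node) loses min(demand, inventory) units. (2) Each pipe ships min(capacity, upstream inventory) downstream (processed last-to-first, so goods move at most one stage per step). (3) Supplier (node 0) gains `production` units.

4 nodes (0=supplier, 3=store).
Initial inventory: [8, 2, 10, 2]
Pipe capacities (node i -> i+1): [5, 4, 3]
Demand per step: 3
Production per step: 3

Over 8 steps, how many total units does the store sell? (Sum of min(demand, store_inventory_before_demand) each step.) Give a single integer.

Answer: 23

Derivation:
Step 1: sold=2 (running total=2) -> [6 5 9 3]
Step 2: sold=3 (running total=5) -> [4 6 10 3]
Step 3: sold=3 (running total=8) -> [3 6 11 3]
Step 4: sold=3 (running total=11) -> [3 5 12 3]
Step 5: sold=3 (running total=14) -> [3 4 13 3]
Step 6: sold=3 (running total=17) -> [3 3 14 3]
Step 7: sold=3 (running total=20) -> [3 3 14 3]
Step 8: sold=3 (running total=23) -> [3 3 14 3]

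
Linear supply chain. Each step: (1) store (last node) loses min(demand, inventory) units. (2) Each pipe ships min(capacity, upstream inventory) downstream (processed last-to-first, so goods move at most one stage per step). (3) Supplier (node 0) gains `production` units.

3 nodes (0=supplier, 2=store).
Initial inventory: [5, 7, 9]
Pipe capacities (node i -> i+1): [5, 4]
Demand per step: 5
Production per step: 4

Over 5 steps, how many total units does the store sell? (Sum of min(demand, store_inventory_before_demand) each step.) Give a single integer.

Step 1: sold=5 (running total=5) -> [4 8 8]
Step 2: sold=5 (running total=10) -> [4 8 7]
Step 3: sold=5 (running total=15) -> [4 8 6]
Step 4: sold=5 (running total=20) -> [4 8 5]
Step 5: sold=5 (running total=25) -> [4 8 4]

Answer: 25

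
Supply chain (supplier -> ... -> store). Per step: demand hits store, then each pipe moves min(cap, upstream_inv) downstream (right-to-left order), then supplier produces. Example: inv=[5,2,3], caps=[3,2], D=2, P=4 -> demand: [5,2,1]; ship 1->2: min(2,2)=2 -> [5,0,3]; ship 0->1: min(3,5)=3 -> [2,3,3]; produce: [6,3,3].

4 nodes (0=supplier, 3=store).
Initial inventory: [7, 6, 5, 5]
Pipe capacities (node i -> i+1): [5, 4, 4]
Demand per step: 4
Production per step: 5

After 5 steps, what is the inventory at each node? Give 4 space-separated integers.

Step 1: demand=4,sold=4 ship[2->3]=4 ship[1->2]=4 ship[0->1]=5 prod=5 -> inv=[7 7 5 5]
Step 2: demand=4,sold=4 ship[2->3]=4 ship[1->2]=4 ship[0->1]=5 prod=5 -> inv=[7 8 5 5]
Step 3: demand=4,sold=4 ship[2->3]=4 ship[1->2]=4 ship[0->1]=5 prod=5 -> inv=[7 9 5 5]
Step 4: demand=4,sold=4 ship[2->3]=4 ship[1->2]=4 ship[0->1]=5 prod=5 -> inv=[7 10 5 5]
Step 5: demand=4,sold=4 ship[2->3]=4 ship[1->2]=4 ship[0->1]=5 prod=5 -> inv=[7 11 5 5]

7 11 5 5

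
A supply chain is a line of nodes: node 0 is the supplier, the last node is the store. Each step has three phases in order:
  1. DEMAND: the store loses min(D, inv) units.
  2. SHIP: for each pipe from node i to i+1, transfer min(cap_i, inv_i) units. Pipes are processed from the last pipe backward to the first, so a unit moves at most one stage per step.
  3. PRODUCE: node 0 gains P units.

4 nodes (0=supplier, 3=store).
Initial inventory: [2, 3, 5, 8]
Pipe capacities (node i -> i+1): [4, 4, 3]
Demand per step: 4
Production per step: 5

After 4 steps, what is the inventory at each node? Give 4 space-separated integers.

Step 1: demand=4,sold=4 ship[2->3]=3 ship[1->2]=3 ship[0->1]=2 prod=5 -> inv=[5 2 5 7]
Step 2: demand=4,sold=4 ship[2->3]=3 ship[1->2]=2 ship[0->1]=4 prod=5 -> inv=[6 4 4 6]
Step 3: demand=4,sold=4 ship[2->3]=3 ship[1->2]=4 ship[0->1]=4 prod=5 -> inv=[7 4 5 5]
Step 4: demand=4,sold=4 ship[2->3]=3 ship[1->2]=4 ship[0->1]=4 prod=5 -> inv=[8 4 6 4]

8 4 6 4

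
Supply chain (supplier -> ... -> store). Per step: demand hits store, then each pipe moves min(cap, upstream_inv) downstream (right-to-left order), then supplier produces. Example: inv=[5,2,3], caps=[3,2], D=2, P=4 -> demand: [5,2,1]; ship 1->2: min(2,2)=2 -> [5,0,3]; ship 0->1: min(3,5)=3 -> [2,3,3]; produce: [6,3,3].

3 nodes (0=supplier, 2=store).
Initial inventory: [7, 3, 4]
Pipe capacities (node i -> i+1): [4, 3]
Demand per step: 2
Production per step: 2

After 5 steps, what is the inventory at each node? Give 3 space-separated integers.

Step 1: demand=2,sold=2 ship[1->2]=3 ship[0->1]=4 prod=2 -> inv=[5 4 5]
Step 2: demand=2,sold=2 ship[1->2]=3 ship[0->1]=4 prod=2 -> inv=[3 5 6]
Step 3: demand=2,sold=2 ship[1->2]=3 ship[0->1]=3 prod=2 -> inv=[2 5 7]
Step 4: demand=2,sold=2 ship[1->2]=3 ship[0->1]=2 prod=2 -> inv=[2 4 8]
Step 5: demand=2,sold=2 ship[1->2]=3 ship[0->1]=2 prod=2 -> inv=[2 3 9]

2 3 9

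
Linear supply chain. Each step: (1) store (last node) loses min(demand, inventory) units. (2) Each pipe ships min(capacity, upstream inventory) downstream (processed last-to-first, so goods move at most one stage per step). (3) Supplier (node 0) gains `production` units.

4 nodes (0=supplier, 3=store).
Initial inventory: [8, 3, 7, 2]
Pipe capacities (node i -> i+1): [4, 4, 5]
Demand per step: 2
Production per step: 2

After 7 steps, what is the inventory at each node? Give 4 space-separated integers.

Step 1: demand=2,sold=2 ship[2->3]=5 ship[1->2]=3 ship[0->1]=4 prod=2 -> inv=[6 4 5 5]
Step 2: demand=2,sold=2 ship[2->3]=5 ship[1->2]=4 ship[0->1]=4 prod=2 -> inv=[4 4 4 8]
Step 3: demand=2,sold=2 ship[2->3]=4 ship[1->2]=4 ship[0->1]=4 prod=2 -> inv=[2 4 4 10]
Step 4: demand=2,sold=2 ship[2->3]=4 ship[1->2]=4 ship[0->1]=2 prod=2 -> inv=[2 2 4 12]
Step 5: demand=2,sold=2 ship[2->3]=4 ship[1->2]=2 ship[0->1]=2 prod=2 -> inv=[2 2 2 14]
Step 6: demand=2,sold=2 ship[2->3]=2 ship[1->2]=2 ship[0->1]=2 prod=2 -> inv=[2 2 2 14]
Step 7: demand=2,sold=2 ship[2->3]=2 ship[1->2]=2 ship[0->1]=2 prod=2 -> inv=[2 2 2 14]

2 2 2 14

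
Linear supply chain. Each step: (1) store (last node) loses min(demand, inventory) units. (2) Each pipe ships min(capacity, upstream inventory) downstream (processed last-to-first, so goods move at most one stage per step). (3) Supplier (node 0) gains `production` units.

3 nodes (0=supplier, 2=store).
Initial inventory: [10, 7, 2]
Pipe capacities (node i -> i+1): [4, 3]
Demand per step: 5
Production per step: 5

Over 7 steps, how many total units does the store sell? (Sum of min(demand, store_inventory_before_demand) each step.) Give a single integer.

Step 1: sold=2 (running total=2) -> [11 8 3]
Step 2: sold=3 (running total=5) -> [12 9 3]
Step 3: sold=3 (running total=8) -> [13 10 3]
Step 4: sold=3 (running total=11) -> [14 11 3]
Step 5: sold=3 (running total=14) -> [15 12 3]
Step 6: sold=3 (running total=17) -> [16 13 3]
Step 7: sold=3 (running total=20) -> [17 14 3]

Answer: 20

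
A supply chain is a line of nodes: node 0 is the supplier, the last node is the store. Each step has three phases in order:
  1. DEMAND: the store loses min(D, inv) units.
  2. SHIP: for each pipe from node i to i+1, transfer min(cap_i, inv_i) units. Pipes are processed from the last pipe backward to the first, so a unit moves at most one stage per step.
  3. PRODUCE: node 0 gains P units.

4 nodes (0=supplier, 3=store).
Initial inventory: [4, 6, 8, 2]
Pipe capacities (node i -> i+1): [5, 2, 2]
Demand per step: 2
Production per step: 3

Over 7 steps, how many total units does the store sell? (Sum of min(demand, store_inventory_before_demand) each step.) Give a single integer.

Answer: 14

Derivation:
Step 1: sold=2 (running total=2) -> [3 8 8 2]
Step 2: sold=2 (running total=4) -> [3 9 8 2]
Step 3: sold=2 (running total=6) -> [3 10 8 2]
Step 4: sold=2 (running total=8) -> [3 11 8 2]
Step 5: sold=2 (running total=10) -> [3 12 8 2]
Step 6: sold=2 (running total=12) -> [3 13 8 2]
Step 7: sold=2 (running total=14) -> [3 14 8 2]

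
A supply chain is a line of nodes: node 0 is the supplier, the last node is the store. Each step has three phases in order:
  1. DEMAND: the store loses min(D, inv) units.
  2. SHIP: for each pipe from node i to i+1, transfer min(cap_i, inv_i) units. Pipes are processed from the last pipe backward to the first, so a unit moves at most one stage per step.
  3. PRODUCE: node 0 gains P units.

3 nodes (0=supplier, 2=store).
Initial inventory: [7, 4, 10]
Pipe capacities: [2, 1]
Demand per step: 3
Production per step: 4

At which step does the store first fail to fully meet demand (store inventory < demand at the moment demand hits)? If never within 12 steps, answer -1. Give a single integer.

Step 1: demand=3,sold=3 ship[1->2]=1 ship[0->1]=2 prod=4 -> [9 5 8]
Step 2: demand=3,sold=3 ship[1->2]=1 ship[0->1]=2 prod=4 -> [11 6 6]
Step 3: demand=3,sold=3 ship[1->2]=1 ship[0->1]=2 prod=4 -> [13 7 4]
Step 4: demand=3,sold=3 ship[1->2]=1 ship[0->1]=2 prod=4 -> [15 8 2]
Step 5: demand=3,sold=2 ship[1->2]=1 ship[0->1]=2 prod=4 -> [17 9 1]
Step 6: demand=3,sold=1 ship[1->2]=1 ship[0->1]=2 prod=4 -> [19 10 1]
Step 7: demand=3,sold=1 ship[1->2]=1 ship[0->1]=2 prod=4 -> [21 11 1]
Step 8: demand=3,sold=1 ship[1->2]=1 ship[0->1]=2 prod=4 -> [23 12 1]
Step 9: demand=3,sold=1 ship[1->2]=1 ship[0->1]=2 prod=4 -> [25 13 1]
Step 10: demand=3,sold=1 ship[1->2]=1 ship[0->1]=2 prod=4 -> [27 14 1]
Step 11: demand=3,sold=1 ship[1->2]=1 ship[0->1]=2 prod=4 -> [29 15 1]
Step 12: demand=3,sold=1 ship[1->2]=1 ship[0->1]=2 prod=4 -> [31 16 1]
First stockout at step 5

5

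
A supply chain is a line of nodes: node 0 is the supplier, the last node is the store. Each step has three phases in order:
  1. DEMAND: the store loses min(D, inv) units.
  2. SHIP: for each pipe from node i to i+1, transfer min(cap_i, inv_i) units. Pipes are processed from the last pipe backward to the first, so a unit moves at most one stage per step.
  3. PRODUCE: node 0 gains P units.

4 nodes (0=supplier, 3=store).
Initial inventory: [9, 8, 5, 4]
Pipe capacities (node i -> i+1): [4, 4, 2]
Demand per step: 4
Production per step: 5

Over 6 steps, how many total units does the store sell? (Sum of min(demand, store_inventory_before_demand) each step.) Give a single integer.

Step 1: sold=4 (running total=4) -> [10 8 7 2]
Step 2: sold=2 (running total=6) -> [11 8 9 2]
Step 3: sold=2 (running total=8) -> [12 8 11 2]
Step 4: sold=2 (running total=10) -> [13 8 13 2]
Step 5: sold=2 (running total=12) -> [14 8 15 2]
Step 6: sold=2 (running total=14) -> [15 8 17 2]

Answer: 14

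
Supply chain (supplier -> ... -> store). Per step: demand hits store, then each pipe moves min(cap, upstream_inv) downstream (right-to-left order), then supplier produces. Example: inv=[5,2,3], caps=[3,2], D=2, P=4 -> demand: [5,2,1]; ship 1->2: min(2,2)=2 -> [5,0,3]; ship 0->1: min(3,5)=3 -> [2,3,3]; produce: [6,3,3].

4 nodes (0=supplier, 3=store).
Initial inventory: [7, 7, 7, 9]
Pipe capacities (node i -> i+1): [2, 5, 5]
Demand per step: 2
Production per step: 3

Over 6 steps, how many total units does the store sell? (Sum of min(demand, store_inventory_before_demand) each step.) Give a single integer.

Answer: 12

Derivation:
Step 1: sold=2 (running total=2) -> [8 4 7 12]
Step 2: sold=2 (running total=4) -> [9 2 6 15]
Step 3: sold=2 (running total=6) -> [10 2 3 18]
Step 4: sold=2 (running total=8) -> [11 2 2 19]
Step 5: sold=2 (running total=10) -> [12 2 2 19]
Step 6: sold=2 (running total=12) -> [13 2 2 19]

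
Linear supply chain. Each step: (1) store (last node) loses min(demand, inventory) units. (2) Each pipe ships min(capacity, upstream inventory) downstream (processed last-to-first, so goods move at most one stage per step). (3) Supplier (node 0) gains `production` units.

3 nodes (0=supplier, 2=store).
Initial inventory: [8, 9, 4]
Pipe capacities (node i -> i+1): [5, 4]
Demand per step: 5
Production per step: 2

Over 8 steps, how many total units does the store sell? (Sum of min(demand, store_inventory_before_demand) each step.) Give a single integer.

Answer: 31

Derivation:
Step 1: sold=4 (running total=4) -> [5 10 4]
Step 2: sold=4 (running total=8) -> [2 11 4]
Step 3: sold=4 (running total=12) -> [2 9 4]
Step 4: sold=4 (running total=16) -> [2 7 4]
Step 5: sold=4 (running total=20) -> [2 5 4]
Step 6: sold=4 (running total=24) -> [2 3 4]
Step 7: sold=4 (running total=28) -> [2 2 3]
Step 8: sold=3 (running total=31) -> [2 2 2]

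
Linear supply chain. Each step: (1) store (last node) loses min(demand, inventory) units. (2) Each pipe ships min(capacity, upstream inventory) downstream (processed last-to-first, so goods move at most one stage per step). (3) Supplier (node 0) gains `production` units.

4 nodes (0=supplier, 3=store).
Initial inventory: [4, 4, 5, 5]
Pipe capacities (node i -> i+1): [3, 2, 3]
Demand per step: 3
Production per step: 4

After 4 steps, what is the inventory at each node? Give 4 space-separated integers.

Step 1: demand=3,sold=3 ship[2->3]=3 ship[1->2]=2 ship[0->1]=3 prod=4 -> inv=[5 5 4 5]
Step 2: demand=3,sold=3 ship[2->3]=3 ship[1->2]=2 ship[0->1]=3 prod=4 -> inv=[6 6 3 5]
Step 3: demand=3,sold=3 ship[2->3]=3 ship[1->2]=2 ship[0->1]=3 prod=4 -> inv=[7 7 2 5]
Step 4: demand=3,sold=3 ship[2->3]=2 ship[1->2]=2 ship[0->1]=3 prod=4 -> inv=[8 8 2 4]

8 8 2 4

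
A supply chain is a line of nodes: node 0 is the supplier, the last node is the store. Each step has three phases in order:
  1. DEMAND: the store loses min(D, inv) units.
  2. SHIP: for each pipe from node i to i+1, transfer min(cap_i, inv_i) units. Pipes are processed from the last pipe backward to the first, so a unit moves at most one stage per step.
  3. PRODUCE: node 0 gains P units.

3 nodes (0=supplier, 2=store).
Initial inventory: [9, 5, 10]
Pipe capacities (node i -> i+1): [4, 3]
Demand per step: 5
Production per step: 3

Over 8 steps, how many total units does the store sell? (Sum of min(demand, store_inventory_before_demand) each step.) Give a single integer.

Step 1: sold=5 (running total=5) -> [8 6 8]
Step 2: sold=5 (running total=10) -> [7 7 6]
Step 3: sold=5 (running total=15) -> [6 8 4]
Step 4: sold=4 (running total=19) -> [5 9 3]
Step 5: sold=3 (running total=22) -> [4 10 3]
Step 6: sold=3 (running total=25) -> [3 11 3]
Step 7: sold=3 (running total=28) -> [3 11 3]
Step 8: sold=3 (running total=31) -> [3 11 3]

Answer: 31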